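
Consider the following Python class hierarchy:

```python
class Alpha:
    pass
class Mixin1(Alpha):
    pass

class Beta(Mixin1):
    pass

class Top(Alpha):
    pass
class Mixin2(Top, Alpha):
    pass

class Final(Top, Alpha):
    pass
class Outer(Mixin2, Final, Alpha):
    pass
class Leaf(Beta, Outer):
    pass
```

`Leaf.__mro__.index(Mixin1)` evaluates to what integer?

2

L[Leaf] = Leaf + merge(L[Beta], L[Outer], [Beta Outer])
  take Beta:  [Beta Mixin1 Alpha object] + [Outer Mixin2 Final Top Alpha object] + [Beta Outer]
  take Mixin1:  [Mixin1 Alpha object] + [Outer Mixin2 Final Top Alpha object] + [Outer]
  take Outer:  [Alpha object] + [Outer Mixin2 Final Top Alpha object] + [Outer]
  take Mixin2:  [Alpha object] + [Mixin2 Final Top Alpha object]
  take Final:  [Alpha object] + [Final Top Alpha object]
  take Top:  [Alpha object] + [Top Alpha object]
  take Alpha:  [Alpha object] + [Alpha object]
  take object:  [object] + [object]
MRO: Leaf Beta Mixin1 Outer Mixin2 Final Top Alpha object
Mixin1 sits at index 2.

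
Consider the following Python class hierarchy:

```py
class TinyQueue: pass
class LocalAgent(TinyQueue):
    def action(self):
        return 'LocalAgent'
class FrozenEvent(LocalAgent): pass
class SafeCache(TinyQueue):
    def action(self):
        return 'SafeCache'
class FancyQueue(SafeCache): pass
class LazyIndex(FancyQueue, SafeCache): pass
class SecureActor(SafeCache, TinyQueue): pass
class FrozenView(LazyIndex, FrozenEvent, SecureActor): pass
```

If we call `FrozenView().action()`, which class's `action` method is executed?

L[FrozenView] = FrozenView + merge(L[LazyIndex], L[FrozenEvent], L[SecureActor], [LazyIndex FrozenEvent SecureActor])
  take LazyIndex:  [LazyIndex FancyQueue SafeCache TinyQueue object] + [FrozenEvent LocalAgent TinyQueue object] + [SecureActor SafeCache TinyQueue object] + [LazyIndex FrozenEvent SecureActor]
  take FancyQueue:  [FancyQueue SafeCache TinyQueue object] + [FrozenEvent LocalAgent TinyQueue object] + [SecureActor SafeCache TinyQueue object] + [FrozenEvent SecureActor]
  take FrozenEvent:  [SafeCache TinyQueue object] + [FrozenEvent LocalAgent TinyQueue object] + [SecureActor SafeCache TinyQueue object] + [FrozenEvent SecureActor]
  take LocalAgent:  [SafeCache TinyQueue object] + [LocalAgent TinyQueue object] + [SecureActor SafeCache TinyQueue object] + [SecureActor]
  take SecureActor:  [SafeCache TinyQueue object] + [TinyQueue object] + [SecureActor SafeCache TinyQueue object] + [SecureActor]
  take SafeCache:  [SafeCache TinyQueue object] + [TinyQueue object] + [SafeCache TinyQueue object]
  take TinyQueue:  [TinyQueue object] + [TinyQueue object] + [TinyQueue object]
  take object:  [object] + [object] + [object]
MRO: FrozenView LazyIndex FancyQueue FrozenEvent LocalAgent SecureActor SafeCache TinyQueue object
action is defined in: LocalAgent, SafeCache. First along the MRO is LocalAgent.

LocalAgent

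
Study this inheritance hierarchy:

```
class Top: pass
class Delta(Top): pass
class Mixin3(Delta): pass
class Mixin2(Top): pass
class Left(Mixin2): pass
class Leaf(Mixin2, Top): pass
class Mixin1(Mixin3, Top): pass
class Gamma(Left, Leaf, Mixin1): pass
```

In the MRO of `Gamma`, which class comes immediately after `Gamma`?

Left

L[Gamma] = Gamma + merge(L[Left], L[Leaf], L[Mixin1], [Left Leaf Mixin1])
  take Left:  [Left Mixin2 Top object] + [Leaf Mixin2 Top object] + [Mixin1 Mixin3 Delta Top object] + [Left Leaf Mixin1]
  take Leaf:  [Mixin2 Top object] + [Leaf Mixin2 Top object] + [Mixin1 Mixin3 Delta Top object] + [Leaf Mixin1]
  take Mixin2:  [Mixin2 Top object] + [Mixin2 Top object] + [Mixin1 Mixin3 Delta Top object] + [Mixin1]
  take Mixin1:  [Top object] + [Top object] + [Mixin1 Mixin3 Delta Top object] + [Mixin1]
  take Mixin3:  [Top object] + [Top object] + [Mixin3 Delta Top object]
  take Delta:  [Top object] + [Top object] + [Delta Top object]
  take Top:  [Top object] + [Top object] + [Top object]
  take object:  [object] + [object] + [object]
MRO: Gamma Left Leaf Mixin2 Mixin1 Mixin3 Delta Top object
Gamma is at position 0; next is Left.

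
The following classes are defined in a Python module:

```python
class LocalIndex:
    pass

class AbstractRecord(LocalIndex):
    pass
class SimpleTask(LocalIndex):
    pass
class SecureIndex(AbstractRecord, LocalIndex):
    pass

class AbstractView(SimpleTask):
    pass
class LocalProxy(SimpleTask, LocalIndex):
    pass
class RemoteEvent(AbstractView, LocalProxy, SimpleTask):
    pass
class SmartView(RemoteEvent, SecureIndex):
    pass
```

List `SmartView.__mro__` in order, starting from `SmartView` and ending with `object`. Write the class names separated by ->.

L[SmartView] = SmartView + merge(L[RemoteEvent], L[SecureIndex], [RemoteEvent SecureIndex])
  take RemoteEvent:  [RemoteEvent AbstractView LocalProxy SimpleTask LocalIndex object] + [SecureIndex AbstractRecord LocalIndex object] + [RemoteEvent SecureIndex]
  take AbstractView:  [AbstractView LocalProxy SimpleTask LocalIndex object] + [SecureIndex AbstractRecord LocalIndex object] + [SecureIndex]
  take LocalProxy:  [LocalProxy SimpleTask LocalIndex object] + [SecureIndex AbstractRecord LocalIndex object] + [SecureIndex]
  take SimpleTask:  [SimpleTask LocalIndex object] + [SecureIndex AbstractRecord LocalIndex object] + [SecureIndex]
  take SecureIndex:  [LocalIndex object] + [SecureIndex AbstractRecord LocalIndex object] + [SecureIndex]
  take AbstractRecord:  [LocalIndex object] + [AbstractRecord LocalIndex object]
  take LocalIndex:  [LocalIndex object] + [LocalIndex object]
  take object:  [object] + [object]

SmartView -> RemoteEvent -> AbstractView -> LocalProxy -> SimpleTask -> SecureIndex -> AbstractRecord -> LocalIndex -> object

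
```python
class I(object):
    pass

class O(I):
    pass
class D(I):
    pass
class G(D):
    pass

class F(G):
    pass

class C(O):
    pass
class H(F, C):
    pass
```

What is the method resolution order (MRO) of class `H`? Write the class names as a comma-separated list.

H, F, G, D, C, O, I, object

L[H] = H + merge(L[F], L[C], [F C])
  take F:  [F G D I object] + [C O I object] + [F C]
  take G:  [G D I object] + [C O I object] + [C]
  take D:  [D I object] + [C O I object] + [C]
  take C:  [I object] + [C O I object] + [C]
  take O:  [I object] + [O I object]
  take I:  [I object] + [I object]
  take object:  [object] + [object]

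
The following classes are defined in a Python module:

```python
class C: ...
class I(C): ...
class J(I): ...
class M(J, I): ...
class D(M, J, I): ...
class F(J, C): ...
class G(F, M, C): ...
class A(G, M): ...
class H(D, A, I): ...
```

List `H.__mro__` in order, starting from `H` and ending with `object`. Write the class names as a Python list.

[H, D, A, G, F, M, J, I, C, object]

L[H] = H + merge(L[D], L[A], L[I], [D A I])
  take D:  [D M J I C object] + [A G F M J I C object] + [I C object] + [D A I]
  take A:  [M J I C object] + [A G F M J I C object] + [I C object] + [A I]
  take G:  [M J I C object] + [G F M J I C object] + [I C object] + [I]
  take F:  [M J I C object] + [F M J I C object] + [I C object] + [I]
  take M:  [M J I C object] + [M J I C object] + [I C object] + [I]
  take J:  [J I C object] + [J I C object] + [I C object] + [I]
  take I:  [I C object] + [I C object] + [I C object] + [I]
  take C:  [C object] + [C object] + [C object]
  take object:  [object] + [object] + [object]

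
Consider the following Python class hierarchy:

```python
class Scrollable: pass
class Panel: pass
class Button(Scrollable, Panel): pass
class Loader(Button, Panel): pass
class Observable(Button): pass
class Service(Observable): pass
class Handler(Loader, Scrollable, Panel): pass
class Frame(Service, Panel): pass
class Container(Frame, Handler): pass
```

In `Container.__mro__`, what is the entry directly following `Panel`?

object

L[Container] = Container + merge(L[Frame], L[Handler], [Frame Handler])
  take Frame:  [Frame Service Observable Button Scrollable Panel object] + [Handler Loader Button Scrollable Panel object] + [Frame Handler]
  take Service:  [Service Observable Button Scrollable Panel object] + [Handler Loader Button Scrollable Panel object] + [Handler]
  take Observable:  [Observable Button Scrollable Panel object] + [Handler Loader Button Scrollable Panel object] + [Handler]
  take Handler:  [Button Scrollable Panel object] + [Handler Loader Button Scrollable Panel object] + [Handler]
  take Loader:  [Button Scrollable Panel object] + [Loader Button Scrollable Panel object]
  take Button:  [Button Scrollable Panel object] + [Button Scrollable Panel object]
  take Scrollable:  [Scrollable Panel object] + [Scrollable Panel object]
  take Panel:  [Panel object] + [Panel object]
  take object:  [object] + [object]
MRO: Container Frame Service Observable Handler Loader Button Scrollable Panel object
Panel is at position 8; next is object.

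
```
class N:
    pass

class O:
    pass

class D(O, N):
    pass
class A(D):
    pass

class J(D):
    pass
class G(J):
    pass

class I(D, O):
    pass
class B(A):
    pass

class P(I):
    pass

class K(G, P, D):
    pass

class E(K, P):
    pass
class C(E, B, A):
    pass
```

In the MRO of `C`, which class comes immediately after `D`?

O

L[C] = C + merge(L[E], L[B], L[A], [E B A])
  take E:  [E K G J P I D O N object] + [B A D O N object] + [A D O N object] + [E B A]
  take K:  [K G J P I D O N object] + [B A D O N object] + [A D O N object] + [B A]
  take G:  [G J P I D O N object] + [B A D O N object] + [A D O N object] + [B A]
  take J:  [J P I D O N object] + [B A D O N object] + [A D O N object] + [B A]
  take P:  [P I D O N object] + [B A D O N object] + [A D O N object] + [B A]
  take I:  [I D O N object] + [B A D O N object] + [A D O N object] + [B A]
  take B:  [D O N object] + [B A D O N object] + [A D O N object] + [B A]
  take A:  [D O N object] + [A D O N object] + [A D O N object] + [A]
  take D:  [D O N object] + [D O N object] + [D O N object]
  take O:  [O N object] + [O N object] + [O N object]
  take N:  [N object] + [N object] + [N object]
  take object:  [object] + [object] + [object]
MRO: C E K G J P I B A D O N object
D is at position 9; next is O.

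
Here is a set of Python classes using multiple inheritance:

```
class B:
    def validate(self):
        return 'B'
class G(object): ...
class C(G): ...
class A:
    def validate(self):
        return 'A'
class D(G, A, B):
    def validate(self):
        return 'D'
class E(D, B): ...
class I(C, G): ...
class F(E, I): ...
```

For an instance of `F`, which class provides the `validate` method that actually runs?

L[F] = F + merge(L[E], L[I], [E I])
  take E:  [E D G A B object] + [I C G object] + [E I]
  take D:  [D G A B object] + [I C G object] + [I]
  take I:  [G A B object] + [I C G object] + [I]
  take C:  [G A B object] + [C G object]
  take G:  [G A B object] + [G object]
  take A:  [A B object] + [object]
  take B:  [B object] + [object]
  take object:  [object] + [object]
MRO: F E D I C G A B object
validate is defined in: A, B, D. First along the MRO is D.

D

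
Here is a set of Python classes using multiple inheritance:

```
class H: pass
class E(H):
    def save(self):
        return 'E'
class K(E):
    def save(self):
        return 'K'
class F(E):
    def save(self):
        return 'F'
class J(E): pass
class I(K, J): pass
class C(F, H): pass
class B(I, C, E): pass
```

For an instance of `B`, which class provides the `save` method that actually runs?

L[B] = B + merge(L[I], L[C], L[E], [I C E])
  take I:  [I K J E H object] + [C F E H object] + [E H object] + [I C E]
  take K:  [K J E H object] + [C F E H object] + [E H object] + [C E]
  take J:  [J E H object] + [C F E H object] + [E H object] + [C E]
  take C:  [E H object] + [C F E H object] + [E H object] + [C E]
  take F:  [E H object] + [F E H object] + [E H object] + [E]
  take E:  [E H object] + [E H object] + [E H object] + [E]
  take H:  [H object] + [H object] + [H object]
  take object:  [object] + [object] + [object]
MRO: B I K J C F E H object
save is defined in: E, F, K. First along the MRO is K.

K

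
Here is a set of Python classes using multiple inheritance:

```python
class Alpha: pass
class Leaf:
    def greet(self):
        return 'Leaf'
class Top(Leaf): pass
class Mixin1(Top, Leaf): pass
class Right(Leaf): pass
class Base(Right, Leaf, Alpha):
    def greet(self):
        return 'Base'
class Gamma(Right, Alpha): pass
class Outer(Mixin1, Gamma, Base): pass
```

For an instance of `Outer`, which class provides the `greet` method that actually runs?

Base

L[Outer] = Outer + merge(L[Mixin1], L[Gamma], L[Base], [Mixin1 Gamma Base])
  take Mixin1:  [Mixin1 Top Leaf object] + [Gamma Right Leaf Alpha object] + [Base Right Leaf Alpha object] + [Mixin1 Gamma Base]
  take Top:  [Top Leaf object] + [Gamma Right Leaf Alpha object] + [Base Right Leaf Alpha object] + [Gamma Base]
  take Gamma:  [Leaf object] + [Gamma Right Leaf Alpha object] + [Base Right Leaf Alpha object] + [Gamma Base]
  take Base:  [Leaf object] + [Right Leaf Alpha object] + [Base Right Leaf Alpha object] + [Base]
  take Right:  [Leaf object] + [Right Leaf Alpha object] + [Right Leaf Alpha object]
  take Leaf:  [Leaf object] + [Leaf Alpha object] + [Leaf Alpha object]
  take Alpha:  [object] + [Alpha object] + [Alpha object]
  take object:  [object] + [object] + [object]
MRO: Outer Mixin1 Top Gamma Base Right Leaf Alpha object
greet is defined in: Base, Leaf. First along the MRO is Base.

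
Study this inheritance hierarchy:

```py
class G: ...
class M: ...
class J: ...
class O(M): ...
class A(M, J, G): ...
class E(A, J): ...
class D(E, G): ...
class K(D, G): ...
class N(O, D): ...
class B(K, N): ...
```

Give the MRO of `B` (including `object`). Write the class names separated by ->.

L[B] = B + merge(L[K], L[N], [K N])
  take K:  [K D E A M J G object] + [N O D E A M J G object] + [K N]
  take N:  [D E A M J G object] + [N O D E A M J G object] + [N]
  take O:  [D E A M J G object] + [O D E A M J G object]
  take D:  [D E A M J G object] + [D E A M J G object]
  take E:  [E A M J G object] + [E A M J G object]
  take A:  [A M J G object] + [A M J G object]
  take M:  [M J G object] + [M J G object]
  take J:  [J G object] + [J G object]
  take G:  [G object] + [G object]
  take object:  [object] + [object]

B -> K -> N -> O -> D -> E -> A -> M -> J -> G -> object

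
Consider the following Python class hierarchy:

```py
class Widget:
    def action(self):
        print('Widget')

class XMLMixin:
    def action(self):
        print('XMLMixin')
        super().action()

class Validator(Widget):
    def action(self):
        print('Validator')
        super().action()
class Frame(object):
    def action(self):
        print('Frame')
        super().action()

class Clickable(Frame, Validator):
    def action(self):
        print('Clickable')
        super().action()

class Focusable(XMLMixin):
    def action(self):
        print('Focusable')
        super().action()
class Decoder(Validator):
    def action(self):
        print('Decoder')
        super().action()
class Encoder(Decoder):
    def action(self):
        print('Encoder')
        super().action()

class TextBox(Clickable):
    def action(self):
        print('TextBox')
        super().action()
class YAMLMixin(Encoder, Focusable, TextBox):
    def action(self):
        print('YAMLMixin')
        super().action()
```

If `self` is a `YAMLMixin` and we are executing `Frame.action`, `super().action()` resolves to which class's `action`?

L[YAMLMixin] = YAMLMixin + merge(L[Encoder], L[Focusable], L[TextBox], [Encoder Focusable TextBox])
  take Encoder:  [Encoder Decoder Validator Widget object] + [Focusable XMLMixin object] + [TextBox Clickable Frame Validator Widget object] + [Encoder Focusable TextBox]
  take Decoder:  [Decoder Validator Widget object] + [Focusable XMLMixin object] + [TextBox Clickable Frame Validator Widget object] + [Focusable TextBox]
  take Focusable:  [Validator Widget object] + [Focusable XMLMixin object] + [TextBox Clickable Frame Validator Widget object] + [Focusable TextBox]
  take XMLMixin:  [Validator Widget object] + [XMLMixin object] + [TextBox Clickable Frame Validator Widget object] + [TextBox]
  take TextBox:  [Validator Widget object] + [object] + [TextBox Clickable Frame Validator Widget object] + [TextBox]
  take Clickable:  [Validator Widget object] + [object] + [Clickable Frame Validator Widget object]
  take Frame:  [Validator Widget object] + [object] + [Frame Validator Widget object]
  take Validator:  [Validator Widget object] + [object] + [Validator Widget object]
  take Widget:  [Widget object] + [object] + [Widget object]
  take object:  [object] + [object] + [object]
MRO: YAMLMixin Encoder Decoder Focusable XMLMixin TextBox Clickable Frame Validator Widget object
super() in Frame.action on a YAMLMixin instance goes to the class after Frame in YAMLMixin's MRO: Validator.

Validator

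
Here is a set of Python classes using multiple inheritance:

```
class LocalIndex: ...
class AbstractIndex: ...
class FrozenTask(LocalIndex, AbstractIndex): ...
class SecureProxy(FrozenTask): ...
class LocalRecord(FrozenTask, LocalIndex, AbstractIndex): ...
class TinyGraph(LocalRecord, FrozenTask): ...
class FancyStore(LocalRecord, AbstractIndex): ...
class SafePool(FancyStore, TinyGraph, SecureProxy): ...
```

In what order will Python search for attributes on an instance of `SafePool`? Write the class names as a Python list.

[SafePool, FancyStore, TinyGraph, LocalRecord, SecureProxy, FrozenTask, LocalIndex, AbstractIndex, object]

L[SafePool] = SafePool + merge(L[FancyStore], L[TinyGraph], L[SecureProxy], [FancyStore TinyGraph SecureProxy])
  take FancyStore:  [FancyStore LocalRecord FrozenTask LocalIndex AbstractIndex object] + [TinyGraph LocalRecord FrozenTask LocalIndex AbstractIndex object] + [SecureProxy FrozenTask LocalIndex AbstractIndex object] + [FancyStore TinyGraph SecureProxy]
  take TinyGraph:  [LocalRecord FrozenTask LocalIndex AbstractIndex object] + [TinyGraph LocalRecord FrozenTask LocalIndex AbstractIndex object] + [SecureProxy FrozenTask LocalIndex AbstractIndex object] + [TinyGraph SecureProxy]
  take LocalRecord:  [LocalRecord FrozenTask LocalIndex AbstractIndex object] + [LocalRecord FrozenTask LocalIndex AbstractIndex object] + [SecureProxy FrozenTask LocalIndex AbstractIndex object] + [SecureProxy]
  take SecureProxy:  [FrozenTask LocalIndex AbstractIndex object] + [FrozenTask LocalIndex AbstractIndex object] + [SecureProxy FrozenTask LocalIndex AbstractIndex object] + [SecureProxy]
  take FrozenTask:  [FrozenTask LocalIndex AbstractIndex object] + [FrozenTask LocalIndex AbstractIndex object] + [FrozenTask LocalIndex AbstractIndex object]
  take LocalIndex:  [LocalIndex AbstractIndex object] + [LocalIndex AbstractIndex object] + [LocalIndex AbstractIndex object]
  take AbstractIndex:  [AbstractIndex object] + [AbstractIndex object] + [AbstractIndex object]
  take object:  [object] + [object] + [object]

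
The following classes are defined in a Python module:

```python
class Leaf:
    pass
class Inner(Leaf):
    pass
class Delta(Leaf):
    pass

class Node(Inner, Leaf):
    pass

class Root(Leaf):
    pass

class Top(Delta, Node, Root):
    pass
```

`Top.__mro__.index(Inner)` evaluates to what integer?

L[Top] = Top + merge(L[Delta], L[Node], L[Root], [Delta Node Root])
  take Delta:  [Delta Leaf object] + [Node Inner Leaf object] + [Root Leaf object] + [Delta Node Root]
  take Node:  [Leaf object] + [Node Inner Leaf object] + [Root Leaf object] + [Node Root]
  take Inner:  [Leaf object] + [Inner Leaf object] + [Root Leaf object] + [Root]
  take Root:  [Leaf object] + [Leaf object] + [Root Leaf object] + [Root]
  take Leaf:  [Leaf object] + [Leaf object] + [Leaf object]
  take object:  [object] + [object] + [object]
MRO: Top Delta Node Inner Root Leaf object
Inner sits at index 3.

3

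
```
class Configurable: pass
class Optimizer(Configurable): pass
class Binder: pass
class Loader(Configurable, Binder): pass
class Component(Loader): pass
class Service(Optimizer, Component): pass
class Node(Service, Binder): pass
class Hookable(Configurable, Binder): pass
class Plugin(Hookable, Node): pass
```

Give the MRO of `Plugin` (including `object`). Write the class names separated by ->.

L[Plugin] = Plugin + merge(L[Hookable], L[Node], [Hookable Node])
  take Hookable:  [Hookable Configurable Binder object] + [Node Service Optimizer Component Loader Configurable Binder object] + [Hookable Node]
  take Node:  [Configurable Binder object] + [Node Service Optimizer Component Loader Configurable Binder object] + [Node]
  take Service:  [Configurable Binder object] + [Service Optimizer Component Loader Configurable Binder object]
  take Optimizer:  [Configurable Binder object] + [Optimizer Component Loader Configurable Binder object]
  take Component:  [Configurable Binder object] + [Component Loader Configurable Binder object]
  take Loader:  [Configurable Binder object] + [Loader Configurable Binder object]
  take Configurable:  [Configurable Binder object] + [Configurable Binder object]
  take Binder:  [Binder object] + [Binder object]
  take object:  [object] + [object]

Plugin -> Hookable -> Node -> Service -> Optimizer -> Component -> Loader -> Configurable -> Binder -> object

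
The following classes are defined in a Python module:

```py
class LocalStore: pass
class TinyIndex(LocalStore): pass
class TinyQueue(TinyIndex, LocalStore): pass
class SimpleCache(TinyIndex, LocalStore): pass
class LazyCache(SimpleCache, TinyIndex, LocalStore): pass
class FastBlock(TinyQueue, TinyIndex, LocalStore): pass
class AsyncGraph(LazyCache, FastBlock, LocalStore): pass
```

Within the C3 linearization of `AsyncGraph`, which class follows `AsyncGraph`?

LazyCache

L[AsyncGraph] = AsyncGraph + merge(L[LazyCache], L[FastBlock], L[LocalStore], [LazyCache FastBlock LocalStore])
  take LazyCache:  [LazyCache SimpleCache TinyIndex LocalStore object] + [FastBlock TinyQueue TinyIndex LocalStore object] + [LocalStore object] + [LazyCache FastBlock LocalStore]
  take SimpleCache:  [SimpleCache TinyIndex LocalStore object] + [FastBlock TinyQueue TinyIndex LocalStore object] + [LocalStore object] + [FastBlock LocalStore]
  take FastBlock:  [TinyIndex LocalStore object] + [FastBlock TinyQueue TinyIndex LocalStore object] + [LocalStore object] + [FastBlock LocalStore]
  take TinyQueue:  [TinyIndex LocalStore object] + [TinyQueue TinyIndex LocalStore object] + [LocalStore object] + [LocalStore]
  take TinyIndex:  [TinyIndex LocalStore object] + [TinyIndex LocalStore object] + [LocalStore object] + [LocalStore]
  take LocalStore:  [LocalStore object] + [LocalStore object] + [LocalStore object] + [LocalStore]
  take object:  [object] + [object] + [object]
MRO: AsyncGraph LazyCache SimpleCache FastBlock TinyQueue TinyIndex LocalStore object
AsyncGraph is at position 0; next is LazyCache.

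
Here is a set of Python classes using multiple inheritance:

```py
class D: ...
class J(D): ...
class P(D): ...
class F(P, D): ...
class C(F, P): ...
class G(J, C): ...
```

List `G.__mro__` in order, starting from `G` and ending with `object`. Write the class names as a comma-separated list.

L[G] = G + merge(L[J], L[C], [J C])
  take J:  [J D object] + [C F P D object] + [J C]
  take C:  [D object] + [C F P D object] + [C]
  take F:  [D object] + [F P D object]
  take P:  [D object] + [P D object]
  take D:  [D object] + [D object]
  take object:  [object] + [object]

G, J, C, F, P, D, object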